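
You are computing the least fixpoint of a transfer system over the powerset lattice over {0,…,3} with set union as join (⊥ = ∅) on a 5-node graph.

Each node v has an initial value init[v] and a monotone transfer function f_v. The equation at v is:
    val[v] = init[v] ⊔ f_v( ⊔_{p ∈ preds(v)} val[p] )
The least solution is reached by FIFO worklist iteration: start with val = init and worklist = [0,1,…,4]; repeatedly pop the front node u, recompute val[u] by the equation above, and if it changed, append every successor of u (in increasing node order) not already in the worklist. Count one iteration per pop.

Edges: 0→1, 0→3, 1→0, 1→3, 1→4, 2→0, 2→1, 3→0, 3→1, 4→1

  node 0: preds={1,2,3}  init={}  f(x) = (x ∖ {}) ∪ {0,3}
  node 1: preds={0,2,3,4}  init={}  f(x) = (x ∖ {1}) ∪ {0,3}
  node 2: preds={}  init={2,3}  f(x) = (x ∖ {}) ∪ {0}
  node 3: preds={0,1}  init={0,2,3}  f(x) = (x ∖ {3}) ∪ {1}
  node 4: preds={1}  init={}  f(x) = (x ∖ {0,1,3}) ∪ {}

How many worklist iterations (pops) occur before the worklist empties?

8

Trace (8 dequeues):
  [1] u=0 | in {0,2,3} | out {0,2,3} | prev {} | push {}
  [2] u=1 | in {0,2,3} | out {0,2,3} | prev {} | push {0}
  [3] u=2 | in {} | out {0,2,3} | prev {2,3} | push {1}
  [4] u=3 | in {0,2,3} | out {0,1,2,3} | prev {0,2,3} | push {}
  [5] u=4 | in {0,2,3} | out {2} | prev {} | push {}
  [6] u=0 | in {0,1,2,3} | out {0,1,2,3} | prev {0,2,3} | push {3}
  [7] u=1 | in {0,1,2,3} | out {0,2,3} | ==
  [8] u=3 | in {0,1,2,3} | out {0,1,2,3} | ==

Converged values:
  [0] {0,1,2,3}
  [1] {0,2,3}
  [2] {0,2,3}
  [3] {0,1,2,3}
  [4] {2}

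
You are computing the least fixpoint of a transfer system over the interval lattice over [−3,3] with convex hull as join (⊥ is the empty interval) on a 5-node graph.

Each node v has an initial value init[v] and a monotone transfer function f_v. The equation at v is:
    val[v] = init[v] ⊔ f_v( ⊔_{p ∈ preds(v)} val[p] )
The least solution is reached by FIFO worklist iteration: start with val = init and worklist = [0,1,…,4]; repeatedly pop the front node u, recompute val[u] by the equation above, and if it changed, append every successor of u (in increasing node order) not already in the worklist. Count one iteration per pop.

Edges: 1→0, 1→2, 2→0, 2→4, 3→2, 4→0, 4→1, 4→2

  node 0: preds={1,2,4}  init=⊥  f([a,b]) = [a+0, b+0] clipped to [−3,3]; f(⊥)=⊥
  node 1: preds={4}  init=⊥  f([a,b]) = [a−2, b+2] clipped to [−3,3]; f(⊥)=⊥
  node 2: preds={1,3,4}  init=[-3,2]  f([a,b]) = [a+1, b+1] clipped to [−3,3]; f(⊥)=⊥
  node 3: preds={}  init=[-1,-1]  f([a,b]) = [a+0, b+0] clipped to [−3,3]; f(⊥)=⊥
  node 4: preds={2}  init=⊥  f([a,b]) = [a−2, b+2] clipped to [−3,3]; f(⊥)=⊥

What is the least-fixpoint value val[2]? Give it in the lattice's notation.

Iteration log — 10 steps:
  step 1. node 0  ⊔preds=[-3,2]  new=[-3,2]  old=⊥  +wl: 
  step 2. node 1  ⊔preds=⊥  new=⊥  stable
  step 3. node 2  ⊔preds=[-1,-1]  new=[-3,2]  stable
  step 4. node 3  ⊔preds=⊥  new=[-1,-1]  stable
  step 5. node 4  ⊔preds=[-3,2]  new=[-3,3]  old=⊥  +wl: 0,1,2
  step 6. node 0  ⊔preds=[-3,3]  new=[-3,3]  old=[-3,2]  +wl: 
  step 7. node 1  ⊔preds=[-3,3]  new=[-3,3]  old=⊥  +wl: 0
  step 8. node 2  ⊔preds=[-3,3]  new=[-3,3]  old=[-3,2]  +wl: 4
  step 9. node 0  ⊔preds=[-3,3]  new=[-3,3]  stable
  step 10. node 4  ⊔preds=[-3,3]  new=[-3,3]  stable

Least fixpoint reached:
  node 0: [-3,3]
  node 1: [-3,3]
  node 2: [-3,3]
  node 3: [-1,-1]
  node 4: [-3,3]

[-3,3]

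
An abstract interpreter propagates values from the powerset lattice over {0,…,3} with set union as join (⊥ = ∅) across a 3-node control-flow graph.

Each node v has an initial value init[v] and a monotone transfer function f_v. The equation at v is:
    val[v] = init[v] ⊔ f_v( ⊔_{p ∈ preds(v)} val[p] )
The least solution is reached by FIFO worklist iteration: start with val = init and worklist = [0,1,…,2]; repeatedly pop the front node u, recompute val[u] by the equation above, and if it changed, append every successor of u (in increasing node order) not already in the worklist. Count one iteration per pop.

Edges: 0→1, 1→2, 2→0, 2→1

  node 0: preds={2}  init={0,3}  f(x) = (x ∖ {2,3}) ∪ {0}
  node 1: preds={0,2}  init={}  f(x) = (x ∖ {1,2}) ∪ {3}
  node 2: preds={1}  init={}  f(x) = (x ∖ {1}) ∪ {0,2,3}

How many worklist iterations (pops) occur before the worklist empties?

Iteration log — 5 steps:
  step 1. node 0  ⊔preds={}  new={0,3}  stable
  step 2. node 1  ⊔preds={0,3}  new={0,3}  old={}  +wl: 
  step 3. node 2  ⊔preds={0,3}  new={0,2,3}  old={}  +wl: 0,1
  step 4. node 0  ⊔preds={0,2,3}  new={0,3}  stable
  step 5. node 1  ⊔preds={0,2,3}  new={0,3}  stable

Least fixpoint reached:
  node 0: {0,3}
  node 1: {0,3}
  node 2: {0,2,3}

5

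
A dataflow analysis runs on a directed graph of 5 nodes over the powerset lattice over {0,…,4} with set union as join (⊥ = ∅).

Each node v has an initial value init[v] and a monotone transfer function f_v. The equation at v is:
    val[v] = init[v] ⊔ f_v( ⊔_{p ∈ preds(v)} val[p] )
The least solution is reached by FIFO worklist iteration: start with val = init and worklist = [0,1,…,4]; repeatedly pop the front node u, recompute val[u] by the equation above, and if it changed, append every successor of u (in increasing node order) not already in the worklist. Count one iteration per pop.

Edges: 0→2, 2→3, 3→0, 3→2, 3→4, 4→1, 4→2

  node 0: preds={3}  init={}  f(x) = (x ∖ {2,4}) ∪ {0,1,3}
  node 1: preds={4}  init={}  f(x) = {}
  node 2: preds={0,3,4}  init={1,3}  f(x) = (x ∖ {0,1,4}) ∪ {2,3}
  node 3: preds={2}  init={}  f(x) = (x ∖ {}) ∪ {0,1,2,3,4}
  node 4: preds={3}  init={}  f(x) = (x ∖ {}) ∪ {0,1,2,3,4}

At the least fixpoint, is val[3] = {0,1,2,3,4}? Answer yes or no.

Worklist (8 pops):
  #1 pop 0: in={} → {0,1,3} (was {}); enqueue []
  #2 pop 1: in={} → {} (no change)
  #3 pop 2: in={0,1,3} → {1,2,3} (was {1,3}); enqueue []
  #4 pop 3: in={1,2,3} → {0,1,2,3,4} (was {}); enqueue [0,2]
  #5 pop 4: in={0,1,2,3,4} → {0,1,2,3,4} (was {}); enqueue [1]
  #6 pop 0: in={0,1,2,3,4} → {0,1,3} (no change)
  #7 pop 2: in={0,1,2,3,4} → {1,2,3} (no change)
  #8 pop 1: in={0,1,2,3,4} → {} (no change)

Fixpoint:
  val[0] = {0,1,3}
  val[1] = {}
  val[2] = {1,2,3}
  val[3] = {0,1,2,3,4}
  val[4] = {0,1,2,3,4}

yes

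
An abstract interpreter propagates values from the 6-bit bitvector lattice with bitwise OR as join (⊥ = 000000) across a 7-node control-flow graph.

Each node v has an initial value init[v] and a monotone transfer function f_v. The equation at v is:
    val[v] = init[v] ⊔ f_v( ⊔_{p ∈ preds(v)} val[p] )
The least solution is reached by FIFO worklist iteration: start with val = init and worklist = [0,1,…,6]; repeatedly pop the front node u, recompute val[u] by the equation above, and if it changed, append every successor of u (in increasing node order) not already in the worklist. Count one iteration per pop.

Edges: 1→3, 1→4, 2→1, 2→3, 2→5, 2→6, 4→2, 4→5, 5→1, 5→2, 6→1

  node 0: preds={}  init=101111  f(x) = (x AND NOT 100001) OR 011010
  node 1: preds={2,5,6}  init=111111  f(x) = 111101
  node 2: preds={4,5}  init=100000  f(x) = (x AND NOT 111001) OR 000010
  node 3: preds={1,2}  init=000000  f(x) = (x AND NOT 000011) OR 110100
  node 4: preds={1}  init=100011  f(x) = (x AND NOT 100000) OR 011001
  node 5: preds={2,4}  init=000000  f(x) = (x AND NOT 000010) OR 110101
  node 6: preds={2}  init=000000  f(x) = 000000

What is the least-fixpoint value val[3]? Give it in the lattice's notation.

Worklist (13 pops):
  #1 pop 0: in=000000 → 111111 (was 101111); enqueue []
  #2 pop 1: in=100000 → 111111 (no change)
  #3 pop 2: in=100011 → 100010 (was 100000); enqueue [1]
  #4 pop 3: in=111111 → 111100 (was 000000); enqueue []
  #5 pop 4: in=111111 → 111111 (was 100011); enqueue [2]
  #6 pop 5: in=111111 → 111101 (was 000000); enqueue []
  #7 pop 6: in=100010 → 000000 (no change)
  #8 pop 1: in=111111 → 111111 (no change)
  #9 pop 2: in=111111 → 100110 (was 100010); enqueue [1,3,5,6]
  #10 pop 1: in=111111 → 111111 (no change)
  #11 pop 3: in=111111 → 111100 (no change)
  #12 pop 5: in=111111 → 111101 (no change)
  #13 pop 6: in=100110 → 000000 (no change)

Fixpoint:
  val[0] = 111111
  val[1] = 111111
  val[2] = 100110
  val[3] = 111100
  val[4] = 111111
  val[5] = 111101
  val[6] = 000000

111100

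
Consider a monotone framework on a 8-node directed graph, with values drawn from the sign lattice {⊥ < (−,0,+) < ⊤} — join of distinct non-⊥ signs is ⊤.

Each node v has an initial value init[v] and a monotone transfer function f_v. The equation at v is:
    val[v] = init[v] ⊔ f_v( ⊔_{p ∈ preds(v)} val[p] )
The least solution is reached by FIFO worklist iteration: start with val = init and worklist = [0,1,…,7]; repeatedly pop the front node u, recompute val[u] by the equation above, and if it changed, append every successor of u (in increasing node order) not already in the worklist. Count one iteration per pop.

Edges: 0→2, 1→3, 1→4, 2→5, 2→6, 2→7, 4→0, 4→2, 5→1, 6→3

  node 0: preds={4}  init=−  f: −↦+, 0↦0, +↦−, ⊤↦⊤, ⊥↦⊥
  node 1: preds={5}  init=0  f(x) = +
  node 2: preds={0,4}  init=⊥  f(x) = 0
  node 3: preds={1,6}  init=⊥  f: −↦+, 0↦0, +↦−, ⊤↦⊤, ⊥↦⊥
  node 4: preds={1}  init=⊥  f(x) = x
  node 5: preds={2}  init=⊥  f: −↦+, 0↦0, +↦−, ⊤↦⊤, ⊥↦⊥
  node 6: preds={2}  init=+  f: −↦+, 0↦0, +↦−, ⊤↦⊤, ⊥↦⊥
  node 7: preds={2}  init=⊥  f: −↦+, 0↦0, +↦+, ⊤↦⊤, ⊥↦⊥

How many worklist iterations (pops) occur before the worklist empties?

12

Trace (12 dequeues):
  [1] u=0 | in ⊥ | out − | ==
  [2] u=1 | in ⊥ | out ⊤ | prev 0 | push {}
  [3] u=2 | in − | out 0 | prev ⊥ | push {}
  [4] u=3 | in ⊤ | out ⊤ | prev ⊥ | push {}
  [5] u=4 | in ⊤ | out ⊤ | prev ⊥ | push {0,2}
  [6] u=5 | in 0 | out 0 | prev ⊥ | push {1}
  [7] u=6 | in 0 | out ⊤ | prev + | push {3}
  [8] u=7 | in 0 | out 0 | prev ⊥ | push {}
  [9] u=0 | in ⊤ | out ⊤ | prev − | push {}
  [10] u=2 | in ⊤ | out 0 | ==
  [11] u=1 | in 0 | out ⊤ | ==
  [12] u=3 | in ⊤ | out ⊤ | ==

Converged values:
  [0] ⊤
  [1] ⊤
  [2] 0
  [3] ⊤
  [4] ⊤
  [5] 0
  [6] ⊤
  [7] 0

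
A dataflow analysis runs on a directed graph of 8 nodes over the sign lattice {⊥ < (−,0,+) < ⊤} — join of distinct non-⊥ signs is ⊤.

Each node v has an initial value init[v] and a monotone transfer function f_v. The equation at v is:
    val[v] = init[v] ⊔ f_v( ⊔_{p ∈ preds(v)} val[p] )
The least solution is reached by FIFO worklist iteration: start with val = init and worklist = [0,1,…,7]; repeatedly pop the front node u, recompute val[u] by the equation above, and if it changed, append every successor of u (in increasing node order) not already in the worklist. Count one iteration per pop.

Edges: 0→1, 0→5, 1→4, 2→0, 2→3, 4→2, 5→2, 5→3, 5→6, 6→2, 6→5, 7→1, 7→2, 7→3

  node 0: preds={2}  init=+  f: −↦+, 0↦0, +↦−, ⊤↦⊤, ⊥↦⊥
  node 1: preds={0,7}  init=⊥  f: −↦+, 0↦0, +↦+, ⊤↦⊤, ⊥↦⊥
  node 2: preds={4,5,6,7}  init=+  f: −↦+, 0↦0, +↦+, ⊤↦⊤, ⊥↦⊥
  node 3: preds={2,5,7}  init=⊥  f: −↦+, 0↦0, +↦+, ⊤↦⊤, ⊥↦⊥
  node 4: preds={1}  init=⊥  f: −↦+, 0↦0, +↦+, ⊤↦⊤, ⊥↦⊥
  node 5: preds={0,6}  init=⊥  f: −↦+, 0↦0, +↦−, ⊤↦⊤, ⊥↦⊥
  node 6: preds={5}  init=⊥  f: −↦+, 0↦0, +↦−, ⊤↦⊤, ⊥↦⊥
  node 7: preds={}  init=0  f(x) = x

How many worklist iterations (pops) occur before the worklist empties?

Iteration log — 12 steps:
  step 1. node 0  ⊔preds=+  new=⊤  old=+  +wl: 
  step 2. node 1  ⊔preds=⊤  new=⊤  old=⊥  +wl: 
  step 3. node 2  ⊔preds=0  new=⊤  old=+  +wl: 0
  step 4. node 3  ⊔preds=⊤  new=⊤  old=⊥  +wl: 
  step 5. node 4  ⊔preds=⊤  new=⊤  old=⊥  +wl: 2
  step 6. node 5  ⊔preds=⊤  new=⊤  old=⊥  +wl: 3
  step 7. node 6  ⊔preds=⊤  new=⊤  old=⊥  +wl: 5
  step 8. node 7  ⊔preds=⊥  new=0  stable
  step 9. node 0  ⊔preds=⊤  new=⊤  stable
  step 10. node 2  ⊔preds=⊤  new=⊤  stable
  step 11. node 3  ⊔preds=⊤  new=⊤  stable
  step 12. node 5  ⊔preds=⊤  new=⊤  stable

Least fixpoint reached:
  node 0: ⊤
  node 1: ⊤
  node 2: ⊤
  node 3: ⊤
  node 4: ⊤
  node 5: ⊤
  node 6: ⊤
  node 7: 0

12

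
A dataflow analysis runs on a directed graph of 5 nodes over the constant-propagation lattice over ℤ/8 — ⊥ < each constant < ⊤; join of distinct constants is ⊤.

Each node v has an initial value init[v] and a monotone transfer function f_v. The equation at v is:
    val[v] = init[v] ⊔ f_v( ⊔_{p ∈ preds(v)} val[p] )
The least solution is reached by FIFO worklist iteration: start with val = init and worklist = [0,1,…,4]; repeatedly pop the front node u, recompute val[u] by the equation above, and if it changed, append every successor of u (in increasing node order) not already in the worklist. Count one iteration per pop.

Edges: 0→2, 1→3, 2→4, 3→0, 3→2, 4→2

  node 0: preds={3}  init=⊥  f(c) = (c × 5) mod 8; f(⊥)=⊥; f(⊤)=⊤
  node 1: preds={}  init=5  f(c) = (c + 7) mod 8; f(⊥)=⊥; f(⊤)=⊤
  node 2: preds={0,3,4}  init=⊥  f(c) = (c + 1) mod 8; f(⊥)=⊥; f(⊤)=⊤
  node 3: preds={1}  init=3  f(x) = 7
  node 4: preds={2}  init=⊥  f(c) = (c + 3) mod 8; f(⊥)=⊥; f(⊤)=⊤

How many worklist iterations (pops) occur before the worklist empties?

7

Worklist (7 pops):
  #1 pop 0: in=3 → 7 (was ⊥); enqueue []
  #2 pop 1: in=⊥ → 5 (no change)
  #3 pop 2: in=⊤ → ⊤ (was ⊥); enqueue []
  #4 pop 3: in=5 → ⊤ (was 3); enqueue [0,2]
  #5 pop 4: in=⊤ → ⊤ (was ⊥); enqueue []
  #6 pop 0: in=⊤ → ⊤ (was 7); enqueue []
  #7 pop 2: in=⊤ → ⊤ (no change)

Fixpoint:
  val[0] = ⊤
  val[1] = 5
  val[2] = ⊤
  val[3] = ⊤
  val[4] = ⊤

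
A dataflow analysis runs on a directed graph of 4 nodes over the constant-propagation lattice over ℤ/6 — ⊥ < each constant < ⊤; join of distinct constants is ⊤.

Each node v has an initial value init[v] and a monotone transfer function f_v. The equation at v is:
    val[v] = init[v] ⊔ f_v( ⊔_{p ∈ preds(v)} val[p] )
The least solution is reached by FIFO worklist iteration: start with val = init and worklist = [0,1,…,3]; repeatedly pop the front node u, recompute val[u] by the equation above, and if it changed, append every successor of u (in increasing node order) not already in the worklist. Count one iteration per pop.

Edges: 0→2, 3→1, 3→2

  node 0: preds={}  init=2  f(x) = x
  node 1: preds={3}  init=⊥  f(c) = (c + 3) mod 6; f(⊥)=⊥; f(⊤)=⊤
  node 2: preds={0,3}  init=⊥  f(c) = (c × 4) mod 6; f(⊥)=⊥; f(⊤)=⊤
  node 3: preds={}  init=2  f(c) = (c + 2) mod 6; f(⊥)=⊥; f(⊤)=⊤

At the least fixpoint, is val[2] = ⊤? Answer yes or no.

no

Worklist (4 pops):
  #1 pop 0: in=⊥ → 2 (no change)
  #2 pop 1: in=2 → 5 (was ⊥); enqueue []
  #3 pop 2: in=2 → 2 (was ⊥); enqueue []
  #4 pop 3: in=⊥ → 2 (no change)

Fixpoint:
  val[0] = 2
  val[1] = 5
  val[2] = 2
  val[3] = 2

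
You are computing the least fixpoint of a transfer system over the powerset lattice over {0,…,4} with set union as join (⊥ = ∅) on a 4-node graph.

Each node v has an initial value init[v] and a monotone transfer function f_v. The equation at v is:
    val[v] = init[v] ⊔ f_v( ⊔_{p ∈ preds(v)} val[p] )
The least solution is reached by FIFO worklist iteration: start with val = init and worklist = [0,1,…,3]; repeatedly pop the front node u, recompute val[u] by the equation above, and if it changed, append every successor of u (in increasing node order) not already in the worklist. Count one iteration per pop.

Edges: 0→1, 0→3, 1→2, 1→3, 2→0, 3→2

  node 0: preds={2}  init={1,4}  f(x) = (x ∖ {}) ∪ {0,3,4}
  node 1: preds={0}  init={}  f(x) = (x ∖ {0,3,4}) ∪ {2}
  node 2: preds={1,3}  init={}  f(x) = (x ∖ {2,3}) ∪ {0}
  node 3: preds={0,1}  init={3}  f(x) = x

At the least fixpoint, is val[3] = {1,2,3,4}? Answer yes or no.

no

Worklist (7 pops):
  #1 pop 0: in={} → {0,1,3,4} (was {1,4}); enqueue []
  #2 pop 1: in={0,1,3,4} → {1,2} (was {}); enqueue []
  #3 pop 2: in={1,2,3} → {0,1} (was {}); enqueue [0]
  #4 pop 3: in={0,1,2,3,4} → {0,1,2,3,4} (was {3}); enqueue [2]
  #5 pop 0: in={0,1} → {0,1,3,4} (no change)
  #6 pop 2: in={0,1,2,3,4} → {0,1,4} (was {0,1}); enqueue [0]
  #7 pop 0: in={0,1,4} → {0,1,3,4} (no change)

Fixpoint:
  val[0] = {0,1,3,4}
  val[1] = {1,2}
  val[2] = {0,1,4}
  val[3] = {0,1,2,3,4}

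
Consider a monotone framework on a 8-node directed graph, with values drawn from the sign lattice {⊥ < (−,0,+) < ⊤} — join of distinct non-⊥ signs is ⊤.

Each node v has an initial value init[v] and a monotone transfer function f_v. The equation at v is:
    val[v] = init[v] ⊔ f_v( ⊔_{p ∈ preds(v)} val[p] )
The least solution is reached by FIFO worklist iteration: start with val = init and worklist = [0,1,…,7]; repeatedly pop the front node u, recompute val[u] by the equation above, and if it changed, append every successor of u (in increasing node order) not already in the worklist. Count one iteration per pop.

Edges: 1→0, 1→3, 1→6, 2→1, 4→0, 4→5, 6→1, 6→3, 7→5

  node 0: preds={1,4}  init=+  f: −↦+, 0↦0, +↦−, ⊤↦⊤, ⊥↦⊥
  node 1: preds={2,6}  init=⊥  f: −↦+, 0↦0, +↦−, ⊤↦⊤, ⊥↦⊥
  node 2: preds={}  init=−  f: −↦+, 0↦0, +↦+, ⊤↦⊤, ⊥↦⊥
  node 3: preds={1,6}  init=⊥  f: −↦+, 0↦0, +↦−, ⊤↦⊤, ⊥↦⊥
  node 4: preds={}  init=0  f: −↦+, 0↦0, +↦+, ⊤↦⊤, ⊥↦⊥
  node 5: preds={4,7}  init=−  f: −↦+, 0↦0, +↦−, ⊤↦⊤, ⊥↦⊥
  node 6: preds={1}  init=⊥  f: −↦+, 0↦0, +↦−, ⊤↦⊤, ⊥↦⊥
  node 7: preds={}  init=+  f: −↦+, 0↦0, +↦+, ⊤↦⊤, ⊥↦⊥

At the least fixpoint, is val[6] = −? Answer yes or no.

Worklist (11 pops):
  #1 pop 0: in=0 → ⊤ (was +); enqueue []
  #2 pop 1: in=− → + (was ⊥); enqueue [0]
  #3 pop 2: in=⊥ → − (no change)
  #4 pop 3: in=+ → − (was ⊥); enqueue []
  #5 pop 4: in=⊥ → 0 (no change)
  #6 pop 5: in=⊤ → ⊤ (was −); enqueue []
  #7 pop 6: in=+ → − (was ⊥); enqueue [1,3]
  #8 pop 7: in=⊥ → + (no change)
  #9 pop 0: in=⊤ → ⊤ (no change)
  #10 pop 1: in=− → + (no change)
  #11 pop 3: in=⊤ → ⊤ (was −); enqueue []

Fixpoint:
  val[0] = ⊤
  val[1] = +
  val[2] = −
  val[3] = ⊤
  val[4] = 0
  val[5] = ⊤
  val[6] = −
  val[7] = +

yes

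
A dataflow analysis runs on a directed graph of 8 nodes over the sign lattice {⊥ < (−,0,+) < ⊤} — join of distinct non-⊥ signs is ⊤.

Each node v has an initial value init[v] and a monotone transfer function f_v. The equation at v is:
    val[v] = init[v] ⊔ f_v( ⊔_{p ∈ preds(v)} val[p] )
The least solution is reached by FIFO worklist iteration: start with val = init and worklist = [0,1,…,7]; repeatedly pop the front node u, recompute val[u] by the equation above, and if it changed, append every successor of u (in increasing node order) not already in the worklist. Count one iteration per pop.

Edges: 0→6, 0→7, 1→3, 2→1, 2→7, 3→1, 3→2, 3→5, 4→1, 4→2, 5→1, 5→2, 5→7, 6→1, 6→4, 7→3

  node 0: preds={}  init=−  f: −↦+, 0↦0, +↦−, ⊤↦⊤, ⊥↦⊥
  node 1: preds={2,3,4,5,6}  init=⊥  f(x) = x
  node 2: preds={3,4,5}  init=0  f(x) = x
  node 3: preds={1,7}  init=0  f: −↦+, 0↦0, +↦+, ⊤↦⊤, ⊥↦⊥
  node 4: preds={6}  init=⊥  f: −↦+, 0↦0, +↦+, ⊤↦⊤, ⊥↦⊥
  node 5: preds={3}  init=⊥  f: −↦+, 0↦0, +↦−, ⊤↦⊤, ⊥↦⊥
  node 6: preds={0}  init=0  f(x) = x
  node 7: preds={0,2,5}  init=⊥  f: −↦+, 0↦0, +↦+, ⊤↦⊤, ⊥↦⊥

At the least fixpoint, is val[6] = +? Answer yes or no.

no

Worklist (18 pops):
  #1 pop 0: in=⊥ → − (no change)
  #2 pop 1: in=0 → 0 (was ⊥); enqueue []
  #3 pop 2: in=0 → 0 (no change)
  #4 pop 3: in=0 → 0 (no change)
  #5 pop 4: in=0 → 0 (was ⊥); enqueue [1,2]
  #6 pop 5: in=0 → 0 (was ⊥); enqueue []
  #7 pop 6: in=− → ⊤ (was 0); enqueue [4]
  #8 pop 7: in=⊤ → ⊤ (was ⊥); enqueue [3]
  #9 pop 1: in=⊤ → ⊤ (was 0); enqueue []
  #10 pop 2: in=0 → 0 (no change)
  #11 pop 4: in=⊤ → ⊤ (was 0); enqueue [1,2]
  #12 pop 3: in=⊤ → ⊤ (was 0); enqueue [5]
  #13 pop 1: in=⊤ → ⊤ (no change)
  #14 pop 2: in=⊤ → ⊤ (was 0); enqueue [1,7]
  #15 pop 5: in=⊤ → ⊤ (was 0); enqueue [2]
  #16 pop 1: in=⊤ → ⊤ (no change)
  #17 pop 7: in=⊤ → ⊤ (no change)
  #18 pop 2: in=⊤ → ⊤ (no change)

Fixpoint:
  val[0] = −
  val[1] = ⊤
  val[2] = ⊤
  val[3] = ⊤
  val[4] = ⊤
  val[5] = ⊤
  val[6] = ⊤
  val[7] = ⊤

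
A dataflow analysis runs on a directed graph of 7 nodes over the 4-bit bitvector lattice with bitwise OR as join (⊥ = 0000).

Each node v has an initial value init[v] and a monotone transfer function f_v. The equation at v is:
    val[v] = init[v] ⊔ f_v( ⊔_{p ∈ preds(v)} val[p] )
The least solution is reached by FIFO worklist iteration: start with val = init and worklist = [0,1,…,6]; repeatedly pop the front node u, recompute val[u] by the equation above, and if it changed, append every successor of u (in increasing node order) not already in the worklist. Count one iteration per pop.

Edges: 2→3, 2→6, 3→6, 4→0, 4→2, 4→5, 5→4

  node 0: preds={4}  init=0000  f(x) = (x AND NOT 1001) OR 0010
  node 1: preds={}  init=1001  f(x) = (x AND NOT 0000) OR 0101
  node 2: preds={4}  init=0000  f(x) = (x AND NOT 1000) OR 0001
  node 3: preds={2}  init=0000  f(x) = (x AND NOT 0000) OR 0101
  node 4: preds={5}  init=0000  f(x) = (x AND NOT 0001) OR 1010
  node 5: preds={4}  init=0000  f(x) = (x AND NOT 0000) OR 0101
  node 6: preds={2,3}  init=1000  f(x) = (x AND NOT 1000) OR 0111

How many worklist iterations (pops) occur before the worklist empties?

17

Worklist (17 pops):
  #1 pop 0: in=0000 → 0010 (was 0000); enqueue []
  #2 pop 1: in=0000 → 1101 (was 1001); enqueue []
  #3 pop 2: in=0000 → 0001 (was 0000); enqueue []
  #4 pop 3: in=0001 → 0101 (was 0000); enqueue []
  #5 pop 4: in=0000 → 1010 (was 0000); enqueue [0,2]
  #6 pop 5: in=1010 → 1111 (was 0000); enqueue [4]
  #7 pop 6: in=0101 → 1111 (was 1000); enqueue []
  #8 pop 0: in=1010 → 0010 (no change)
  #9 pop 2: in=1010 → 0011 (was 0001); enqueue [3,6]
  #10 pop 4: in=1111 → 1110 (was 1010); enqueue [0,2,5]
  #11 pop 3: in=0011 → 0111 (was 0101); enqueue []
  #12 pop 6: in=0111 → 1111 (no change)
  #13 pop 0: in=1110 → 0110 (was 0010); enqueue []
  #14 pop 2: in=1110 → 0111 (was 0011); enqueue [3,6]
  #15 pop 5: in=1110 → 1111 (no change)
  #16 pop 3: in=0111 → 0111 (no change)
  #17 pop 6: in=0111 → 1111 (no change)

Fixpoint:
  val[0] = 0110
  val[1] = 1101
  val[2] = 0111
  val[3] = 0111
  val[4] = 1110
  val[5] = 1111
  val[6] = 1111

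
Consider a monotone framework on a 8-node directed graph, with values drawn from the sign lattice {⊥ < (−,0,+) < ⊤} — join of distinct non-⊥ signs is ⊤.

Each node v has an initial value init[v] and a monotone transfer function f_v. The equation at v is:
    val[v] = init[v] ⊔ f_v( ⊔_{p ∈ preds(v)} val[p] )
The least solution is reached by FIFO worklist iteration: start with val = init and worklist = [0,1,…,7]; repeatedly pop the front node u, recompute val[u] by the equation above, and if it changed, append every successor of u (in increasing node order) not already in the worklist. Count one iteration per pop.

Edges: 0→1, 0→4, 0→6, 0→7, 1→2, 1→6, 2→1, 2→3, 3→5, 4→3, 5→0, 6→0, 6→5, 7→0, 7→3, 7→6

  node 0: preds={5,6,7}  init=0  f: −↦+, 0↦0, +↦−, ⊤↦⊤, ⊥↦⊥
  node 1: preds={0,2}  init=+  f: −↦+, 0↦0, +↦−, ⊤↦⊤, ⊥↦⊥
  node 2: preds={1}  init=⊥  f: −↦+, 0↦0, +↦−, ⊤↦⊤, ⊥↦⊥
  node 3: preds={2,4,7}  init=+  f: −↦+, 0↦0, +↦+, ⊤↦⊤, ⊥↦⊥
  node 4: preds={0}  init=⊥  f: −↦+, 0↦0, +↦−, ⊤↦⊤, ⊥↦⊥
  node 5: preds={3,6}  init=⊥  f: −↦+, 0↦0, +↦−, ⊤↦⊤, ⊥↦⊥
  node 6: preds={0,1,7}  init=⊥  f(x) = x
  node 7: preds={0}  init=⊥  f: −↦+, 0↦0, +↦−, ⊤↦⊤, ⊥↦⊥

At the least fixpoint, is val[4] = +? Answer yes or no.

Worklist (19 pops):
  #1 pop 0: in=⊥ → 0 (no change)
  #2 pop 1: in=0 → ⊤ (was +); enqueue []
  #3 pop 2: in=⊤ → ⊤ (was ⊥); enqueue [1]
  #4 pop 3: in=⊤ → ⊤ (was +); enqueue []
  #5 pop 4: in=0 → 0 (was ⊥); enqueue [3]
  #6 pop 5: in=⊤ → ⊤ (was ⊥); enqueue [0]
  #7 pop 6: in=⊤ → ⊤ (was ⊥); enqueue [5]
  #8 pop 7: in=0 → 0 (was ⊥); enqueue [6]
  #9 pop 1: in=⊤ → ⊤ (no change)
  #10 pop 3: in=⊤ → ⊤ (no change)
  #11 pop 0: in=⊤ → ⊤ (was 0); enqueue [1,4,7]
  #12 pop 5: in=⊤ → ⊤ (no change)
  #13 pop 6: in=⊤ → ⊤ (no change)
  #14 pop 1: in=⊤ → ⊤ (no change)
  #15 pop 4: in=⊤ → ⊤ (was 0); enqueue [3]
  #16 pop 7: in=⊤ → ⊤ (was 0); enqueue [0,6]
  #17 pop 3: in=⊤ → ⊤ (no change)
  #18 pop 0: in=⊤ → ⊤ (no change)
  #19 pop 6: in=⊤ → ⊤ (no change)

Fixpoint:
  val[0] = ⊤
  val[1] = ⊤
  val[2] = ⊤
  val[3] = ⊤
  val[4] = ⊤
  val[5] = ⊤
  val[6] = ⊤
  val[7] = ⊤

no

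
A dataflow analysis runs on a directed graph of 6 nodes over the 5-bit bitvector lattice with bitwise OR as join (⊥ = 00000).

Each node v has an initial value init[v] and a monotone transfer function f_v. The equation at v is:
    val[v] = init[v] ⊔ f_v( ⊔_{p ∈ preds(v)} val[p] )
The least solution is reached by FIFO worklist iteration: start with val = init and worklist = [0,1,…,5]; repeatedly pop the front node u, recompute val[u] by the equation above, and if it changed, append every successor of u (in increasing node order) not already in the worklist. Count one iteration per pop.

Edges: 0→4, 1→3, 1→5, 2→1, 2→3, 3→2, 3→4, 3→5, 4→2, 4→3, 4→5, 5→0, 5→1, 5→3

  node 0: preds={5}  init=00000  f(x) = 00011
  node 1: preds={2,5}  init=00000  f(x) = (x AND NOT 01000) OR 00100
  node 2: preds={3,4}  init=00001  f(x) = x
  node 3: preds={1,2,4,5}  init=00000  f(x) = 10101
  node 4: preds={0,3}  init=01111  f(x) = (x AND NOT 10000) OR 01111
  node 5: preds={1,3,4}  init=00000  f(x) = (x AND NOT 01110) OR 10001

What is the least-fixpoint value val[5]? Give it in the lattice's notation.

10001

Worklist (12 pops):
  #1 pop 0: in=00000 → 00011 (was 00000); enqueue []
  #2 pop 1: in=00001 → 00101 (was 00000); enqueue []
  #3 pop 2: in=01111 → 01111 (was 00001); enqueue [1]
  #4 pop 3: in=01111 → 10101 (was 00000); enqueue [2]
  #5 pop 4: in=10111 → 01111 (no change)
  #6 pop 5: in=11111 → 10001 (was 00000); enqueue [0,3]
  #7 pop 1: in=11111 → 10111 (was 00101); enqueue [5]
  #8 pop 2: in=11111 → 11111 (was 01111); enqueue [1]
  #9 pop 0: in=10001 → 00011 (no change)
  #10 pop 3: in=11111 → 10101 (no change)
  #11 pop 5: in=11111 → 10001 (no change)
  #12 pop 1: in=11111 → 10111 (no change)

Fixpoint:
  val[0] = 00011
  val[1] = 10111
  val[2] = 11111
  val[3] = 10101
  val[4] = 01111
  val[5] = 10001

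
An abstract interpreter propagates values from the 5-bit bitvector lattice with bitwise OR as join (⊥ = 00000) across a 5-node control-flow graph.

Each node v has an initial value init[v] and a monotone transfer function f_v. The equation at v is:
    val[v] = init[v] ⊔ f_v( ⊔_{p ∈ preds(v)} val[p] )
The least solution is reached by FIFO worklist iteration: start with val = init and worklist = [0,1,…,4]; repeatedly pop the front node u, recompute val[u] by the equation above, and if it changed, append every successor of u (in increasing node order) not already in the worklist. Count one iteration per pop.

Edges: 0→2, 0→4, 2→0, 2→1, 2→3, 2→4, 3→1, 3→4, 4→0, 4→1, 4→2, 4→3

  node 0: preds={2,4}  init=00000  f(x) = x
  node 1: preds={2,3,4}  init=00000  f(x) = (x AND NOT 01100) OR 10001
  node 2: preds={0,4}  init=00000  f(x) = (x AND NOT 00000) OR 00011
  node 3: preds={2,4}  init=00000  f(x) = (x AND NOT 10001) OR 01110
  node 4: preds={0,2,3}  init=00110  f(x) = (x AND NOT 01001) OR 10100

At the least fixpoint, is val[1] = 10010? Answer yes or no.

no

Iteration log — 12 steps:
  step 1. node 0  ⊔preds=00110  new=00110  old=00000  +wl: 
  step 2. node 1  ⊔preds=00110  new=10011  old=00000  +wl: 
  step 3. node 2  ⊔preds=00110  new=00111  old=00000  +wl: 0,1
  step 4. node 3  ⊔preds=00111  new=01110  old=00000  +wl: 
  step 5. node 4  ⊔preds=01111  new=10110  old=00110  +wl: 2,3
  step 6. node 0  ⊔preds=10111  new=10111  old=00110  +wl: 4
  step 7. node 1  ⊔preds=11111  new=10011  stable
  step 8. node 2  ⊔preds=10111  new=10111  old=00111  +wl: 0,1
  step 9. node 3  ⊔preds=10111  new=01110  stable
  step 10. node 4  ⊔preds=11111  new=10110  stable
  step 11. node 0  ⊔preds=10111  new=10111  stable
  step 12. node 1  ⊔preds=11111  new=10011  stable

Least fixpoint reached:
  node 0: 10111
  node 1: 10011
  node 2: 10111
  node 3: 01110
  node 4: 10110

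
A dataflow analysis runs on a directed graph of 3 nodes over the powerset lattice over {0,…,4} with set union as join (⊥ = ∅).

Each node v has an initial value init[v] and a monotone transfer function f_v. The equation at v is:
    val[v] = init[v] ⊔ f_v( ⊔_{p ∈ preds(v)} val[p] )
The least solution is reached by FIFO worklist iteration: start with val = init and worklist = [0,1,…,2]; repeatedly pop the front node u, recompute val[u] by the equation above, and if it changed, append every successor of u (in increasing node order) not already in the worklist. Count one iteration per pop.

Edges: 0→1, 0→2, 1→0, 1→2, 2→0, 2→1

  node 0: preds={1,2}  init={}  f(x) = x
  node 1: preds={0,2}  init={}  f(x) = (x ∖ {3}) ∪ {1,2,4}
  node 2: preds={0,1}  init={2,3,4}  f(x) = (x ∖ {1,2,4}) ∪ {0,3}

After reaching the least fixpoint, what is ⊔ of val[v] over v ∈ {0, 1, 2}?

{0,1,2,3,4}

Trace (7 dequeues):
  [1] u=0 | in {2,3,4} | out {2,3,4} | prev {} | push {}
  [2] u=1 | in {2,3,4} | out {1,2,4} | prev {} | push {0}
  [3] u=2 | in {1,2,3,4} | out {0,2,3,4} | prev {2,3,4} | push {1}
  [4] u=0 | in {0,1,2,3,4} | out {0,1,2,3,4} | prev {2,3,4} | push {2}
  [5] u=1 | in {0,1,2,3,4} | out {0,1,2,4} | prev {1,2,4} | push {0}
  [6] u=2 | in {0,1,2,3,4} | out {0,2,3,4} | ==
  [7] u=0 | in {0,1,2,3,4} | out {0,1,2,3,4} | ==

Converged values:
  [0] {0,1,2,3,4}
  [1] {0,1,2,4}
  [2] {0,2,3,4}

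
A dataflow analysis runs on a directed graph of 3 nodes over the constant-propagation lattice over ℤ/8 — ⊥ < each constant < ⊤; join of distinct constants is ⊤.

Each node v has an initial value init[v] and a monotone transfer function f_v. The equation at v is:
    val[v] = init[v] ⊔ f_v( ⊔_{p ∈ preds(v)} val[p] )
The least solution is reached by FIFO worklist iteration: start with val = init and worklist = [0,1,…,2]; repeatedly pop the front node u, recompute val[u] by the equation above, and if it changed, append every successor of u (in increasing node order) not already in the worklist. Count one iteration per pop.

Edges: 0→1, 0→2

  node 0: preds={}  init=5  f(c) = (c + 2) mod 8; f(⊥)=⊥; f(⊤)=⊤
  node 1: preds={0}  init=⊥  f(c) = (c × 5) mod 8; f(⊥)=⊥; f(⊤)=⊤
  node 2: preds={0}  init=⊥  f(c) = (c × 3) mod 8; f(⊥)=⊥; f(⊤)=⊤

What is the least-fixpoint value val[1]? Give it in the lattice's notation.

Trace (3 dequeues):
  [1] u=0 | in ⊥ | out 5 | ==
  [2] u=1 | in 5 | out 1 | prev ⊥ | push {}
  [3] u=2 | in 5 | out 7 | prev ⊥ | push {}

Converged values:
  [0] 5
  [1] 1
  [2] 7

1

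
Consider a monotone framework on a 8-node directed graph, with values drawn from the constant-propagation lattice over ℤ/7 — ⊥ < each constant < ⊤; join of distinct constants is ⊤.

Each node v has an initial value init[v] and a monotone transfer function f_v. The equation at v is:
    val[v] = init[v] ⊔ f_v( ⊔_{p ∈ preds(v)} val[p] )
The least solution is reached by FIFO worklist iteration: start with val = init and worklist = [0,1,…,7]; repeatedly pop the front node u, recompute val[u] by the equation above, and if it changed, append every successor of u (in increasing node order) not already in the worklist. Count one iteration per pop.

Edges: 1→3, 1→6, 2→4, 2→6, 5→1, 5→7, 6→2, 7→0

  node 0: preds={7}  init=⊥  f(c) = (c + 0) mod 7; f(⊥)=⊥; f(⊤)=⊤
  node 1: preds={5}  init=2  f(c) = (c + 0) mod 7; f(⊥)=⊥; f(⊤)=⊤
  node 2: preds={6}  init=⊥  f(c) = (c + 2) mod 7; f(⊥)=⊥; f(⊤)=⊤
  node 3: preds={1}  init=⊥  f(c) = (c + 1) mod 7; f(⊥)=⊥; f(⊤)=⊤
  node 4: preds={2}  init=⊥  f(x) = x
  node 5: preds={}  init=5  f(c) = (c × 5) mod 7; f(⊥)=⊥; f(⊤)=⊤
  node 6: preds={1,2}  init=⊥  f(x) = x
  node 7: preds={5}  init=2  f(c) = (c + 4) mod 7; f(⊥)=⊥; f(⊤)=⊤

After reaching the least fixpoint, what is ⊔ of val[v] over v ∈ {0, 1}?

⊤

Iteration log — 11 steps:
  step 1. node 0  ⊔preds=2  new=2  old=⊥  +wl: 
  step 2. node 1  ⊔preds=5  new=⊤  old=2  +wl: 
  step 3. node 2  ⊔preds=⊥  new=⊥  stable
  step 4. node 3  ⊔preds=⊤  new=⊤  old=⊥  +wl: 
  step 5. node 4  ⊔preds=⊥  new=⊥  stable
  step 6. node 5  ⊔preds=⊥  new=5  stable
  step 7. node 6  ⊔preds=⊤  new=⊤  old=⊥  +wl: 2
  step 8. node 7  ⊔preds=5  new=2  stable
  step 9. node 2  ⊔preds=⊤  new=⊤  old=⊥  +wl: 4,6
  step 10. node 4  ⊔preds=⊤  new=⊤  old=⊥  +wl: 
  step 11. node 6  ⊔preds=⊤  new=⊤  stable

Least fixpoint reached:
  node 0: 2
  node 1: ⊤
  node 2: ⊤
  node 3: ⊤
  node 4: ⊤
  node 5: 5
  node 6: ⊤
  node 7: 2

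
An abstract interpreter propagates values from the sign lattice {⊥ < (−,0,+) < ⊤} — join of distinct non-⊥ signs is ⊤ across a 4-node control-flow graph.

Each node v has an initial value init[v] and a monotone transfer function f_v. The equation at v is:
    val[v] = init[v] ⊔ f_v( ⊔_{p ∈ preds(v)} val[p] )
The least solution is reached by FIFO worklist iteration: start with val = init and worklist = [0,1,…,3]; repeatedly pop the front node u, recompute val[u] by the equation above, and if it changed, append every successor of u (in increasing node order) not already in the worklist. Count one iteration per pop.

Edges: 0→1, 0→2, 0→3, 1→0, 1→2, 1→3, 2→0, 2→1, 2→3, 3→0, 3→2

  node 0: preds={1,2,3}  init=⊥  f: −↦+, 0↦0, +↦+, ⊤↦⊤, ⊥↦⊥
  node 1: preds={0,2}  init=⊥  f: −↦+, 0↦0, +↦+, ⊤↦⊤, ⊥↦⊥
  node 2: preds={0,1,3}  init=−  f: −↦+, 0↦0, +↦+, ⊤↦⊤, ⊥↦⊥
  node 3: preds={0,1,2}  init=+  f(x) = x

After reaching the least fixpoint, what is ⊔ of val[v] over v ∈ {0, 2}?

⊤

Worklist (7 pops):
  #1 pop 0: in=⊤ → ⊤ (was ⊥); enqueue []
  #2 pop 1: in=⊤ → ⊤ (was ⊥); enqueue [0]
  #3 pop 2: in=⊤ → ⊤ (was −); enqueue [1]
  #4 pop 3: in=⊤ → ⊤ (was +); enqueue [2]
  #5 pop 0: in=⊤ → ⊤ (no change)
  #6 pop 1: in=⊤ → ⊤ (no change)
  #7 pop 2: in=⊤ → ⊤ (no change)

Fixpoint:
  val[0] = ⊤
  val[1] = ⊤
  val[2] = ⊤
  val[3] = ⊤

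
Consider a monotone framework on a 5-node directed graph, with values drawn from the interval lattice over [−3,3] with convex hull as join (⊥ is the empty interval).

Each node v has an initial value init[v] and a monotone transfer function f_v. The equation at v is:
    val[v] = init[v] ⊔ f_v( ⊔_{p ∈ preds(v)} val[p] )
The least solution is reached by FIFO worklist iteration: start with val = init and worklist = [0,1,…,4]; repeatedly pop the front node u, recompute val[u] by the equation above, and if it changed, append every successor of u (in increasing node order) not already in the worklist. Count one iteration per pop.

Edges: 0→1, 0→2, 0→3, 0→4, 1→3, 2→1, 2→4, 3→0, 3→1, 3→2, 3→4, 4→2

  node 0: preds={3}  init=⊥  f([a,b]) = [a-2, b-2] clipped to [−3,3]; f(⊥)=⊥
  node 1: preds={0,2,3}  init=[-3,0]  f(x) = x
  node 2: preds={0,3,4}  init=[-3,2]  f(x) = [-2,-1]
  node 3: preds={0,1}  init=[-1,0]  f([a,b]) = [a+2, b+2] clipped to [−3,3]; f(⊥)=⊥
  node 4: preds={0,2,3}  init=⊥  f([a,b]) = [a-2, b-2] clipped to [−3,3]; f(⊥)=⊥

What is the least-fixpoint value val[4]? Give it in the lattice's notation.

[-3,1]

Iteration log — 10 steps:
  step 1. node 0  ⊔preds=[-1,0]  new=[-3,-2]  old=⊥  +wl: 
  step 2. node 1  ⊔preds=[-3,2]  new=[-3,2]  old=[-3,0]  +wl: 
  step 3. node 2  ⊔preds=[-3,0]  new=[-3,2]  stable
  step 4. node 3  ⊔preds=[-3,2]  new=[-1,3]  old=[-1,0]  +wl: 0,1,2
  step 5. node 4  ⊔preds=[-3,3]  new=[-3,1]  old=⊥  +wl: 
  step 6. node 0  ⊔preds=[-1,3]  new=[-3,1]  old=[-3,-2]  +wl: 3,4
  step 7. node 1  ⊔preds=[-3,3]  new=[-3,3]  old=[-3,2]  +wl: 
  step 8. node 2  ⊔preds=[-3,3]  new=[-3,2]  stable
  step 9. node 3  ⊔preds=[-3,3]  new=[-1,3]  stable
  step 10. node 4  ⊔preds=[-3,3]  new=[-3,1]  stable

Least fixpoint reached:
  node 0: [-3,1]
  node 1: [-3,3]
  node 2: [-3,2]
  node 3: [-1,3]
  node 4: [-3,1]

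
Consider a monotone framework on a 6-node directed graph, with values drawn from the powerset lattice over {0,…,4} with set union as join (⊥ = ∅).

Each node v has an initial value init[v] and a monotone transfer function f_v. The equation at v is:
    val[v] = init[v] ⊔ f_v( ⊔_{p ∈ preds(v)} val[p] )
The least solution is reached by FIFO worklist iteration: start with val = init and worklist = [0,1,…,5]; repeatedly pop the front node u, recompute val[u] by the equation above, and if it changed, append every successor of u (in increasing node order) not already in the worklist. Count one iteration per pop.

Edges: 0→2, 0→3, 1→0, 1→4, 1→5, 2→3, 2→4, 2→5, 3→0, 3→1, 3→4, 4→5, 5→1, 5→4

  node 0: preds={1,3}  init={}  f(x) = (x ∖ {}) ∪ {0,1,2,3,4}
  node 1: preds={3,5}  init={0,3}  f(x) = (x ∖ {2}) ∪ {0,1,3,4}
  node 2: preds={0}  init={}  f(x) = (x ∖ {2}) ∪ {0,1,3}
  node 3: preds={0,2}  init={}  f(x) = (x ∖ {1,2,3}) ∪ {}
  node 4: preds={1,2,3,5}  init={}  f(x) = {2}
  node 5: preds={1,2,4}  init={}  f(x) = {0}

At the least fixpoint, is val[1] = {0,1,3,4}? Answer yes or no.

Worklist (9 pops):
  #1 pop 0: in={0,3} → {0,1,2,3,4} (was {}); enqueue []
  #2 pop 1: in={} → {0,1,3,4} (was {0,3}); enqueue [0]
  #3 pop 2: in={0,1,2,3,4} → {0,1,3,4} (was {}); enqueue []
  #4 pop 3: in={0,1,2,3,4} → {0,4} (was {}); enqueue [1]
  #5 pop 4: in={0,1,3,4} → {2} (was {}); enqueue []
  #6 pop 5: in={0,1,2,3,4} → {0} (was {}); enqueue [4]
  #7 pop 0: in={0,1,3,4} → {0,1,2,3,4} (no change)
  #8 pop 1: in={0,4} → {0,1,3,4} (no change)
  #9 pop 4: in={0,1,3,4} → {2} (no change)

Fixpoint:
  val[0] = {0,1,2,3,4}
  val[1] = {0,1,3,4}
  val[2] = {0,1,3,4}
  val[3] = {0,4}
  val[4] = {2}
  val[5] = {0}

yes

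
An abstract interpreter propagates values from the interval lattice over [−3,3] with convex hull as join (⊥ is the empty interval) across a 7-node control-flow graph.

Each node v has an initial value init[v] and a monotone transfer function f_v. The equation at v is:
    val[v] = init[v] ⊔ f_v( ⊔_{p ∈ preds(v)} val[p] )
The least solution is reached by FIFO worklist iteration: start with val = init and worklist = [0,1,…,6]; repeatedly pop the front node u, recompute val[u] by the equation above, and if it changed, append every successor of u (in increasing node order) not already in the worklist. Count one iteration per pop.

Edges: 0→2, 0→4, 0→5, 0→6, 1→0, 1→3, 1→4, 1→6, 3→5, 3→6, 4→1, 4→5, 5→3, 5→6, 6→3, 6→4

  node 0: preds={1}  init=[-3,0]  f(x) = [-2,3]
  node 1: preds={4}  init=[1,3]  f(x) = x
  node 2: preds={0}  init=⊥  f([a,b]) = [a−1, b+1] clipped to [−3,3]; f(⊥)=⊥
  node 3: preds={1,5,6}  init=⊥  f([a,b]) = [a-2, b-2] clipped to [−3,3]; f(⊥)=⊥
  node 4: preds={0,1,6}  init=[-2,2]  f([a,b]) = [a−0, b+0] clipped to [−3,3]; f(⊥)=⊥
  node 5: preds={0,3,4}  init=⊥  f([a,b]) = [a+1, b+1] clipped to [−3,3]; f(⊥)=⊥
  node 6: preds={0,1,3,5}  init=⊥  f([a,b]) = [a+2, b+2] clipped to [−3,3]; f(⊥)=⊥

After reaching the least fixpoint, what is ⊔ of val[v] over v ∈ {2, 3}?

[-3,3]

Worklist (13 pops):
  #1 pop 0: in=[1,3] → [-3,3] (was [-3,0]); enqueue []
  #2 pop 1: in=[-2,2] → [-2,3] (was [1,3]); enqueue [0]
  #3 pop 2: in=[-3,3] → [-3,3] (was ⊥); enqueue []
  #4 pop 3: in=[-2,3] → [-3,1] (was ⊥); enqueue []
  #5 pop 4: in=[-3,3] → [-3,3] (was [-2,2]); enqueue [1]
  #6 pop 5: in=[-3,3] → [-2,3] (was ⊥); enqueue [3]
  #7 pop 6: in=[-3,3] → [-1,3] (was ⊥); enqueue [4]
  #8 pop 0: in=[-2,3] → [-3,3] (no change)
  #9 pop 1: in=[-3,3] → [-3,3] (was [-2,3]); enqueue [0,6]
  #10 pop 3: in=[-3,3] → [-3,1] (no change)
  #11 pop 4: in=[-3,3] → [-3,3] (no change)
  #12 pop 0: in=[-3,3] → [-3,3] (no change)
  #13 pop 6: in=[-3,3] → [-1,3] (no change)

Fixpoint:
  val[0] = [-3,3]
  val[1] = [-3,3]
  val[2] = [-3,3]
  val[3] = [-3,1]
  val[4] = [-3,3]
  val[5] = [-2,3]
  val[6] = [-1,3]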